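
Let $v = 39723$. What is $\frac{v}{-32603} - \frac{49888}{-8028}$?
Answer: $\frac{326900555}{65434221} \approx 4.9959$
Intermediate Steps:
$\frac{v}{-32603} - \frac{49888}{-8028} = \frac{39723}{-32603} - \frac{49888}{-8028} = 39723 \left(- \frac{1}{32603}\right) - - \frac{12472}{2007} = - \frac{39723}{32603} + \frac{12472}{2007} = \frac{326900555}{65434221}$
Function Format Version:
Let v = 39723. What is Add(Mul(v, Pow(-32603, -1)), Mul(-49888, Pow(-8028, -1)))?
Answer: Rational(326900555, 65434221) ≈ 4.9959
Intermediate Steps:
Add(Mul(v, Pow(-32603, -1)), Mul(-49888, Pow(-8028, -1))) = Add(Mul(39723, Pow(-32603, -1)), Mul(-49888, Pow(-8028, -1))) = Add(Mul(39723, Rational(-1, 32603)), Mul(-49888, Rational(-1, 8028))) = Add(Rational(-39723, 32603), Rational(12472, 2007)) = Rational(326900555, 65434221)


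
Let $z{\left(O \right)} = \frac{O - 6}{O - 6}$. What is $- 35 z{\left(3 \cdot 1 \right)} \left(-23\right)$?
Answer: $805$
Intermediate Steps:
$z{\left(O \right)} = 1$ ($z{\left(O \right)} = \frac{-6 + O}{-6 + O} = 1$)
$- 35 z{\left(3 \cdot 1 \right)} \left(-23\right) = \left(-35\right) 1 \left(-23\right) = \left(-35\right) \left(-23\right) = 805$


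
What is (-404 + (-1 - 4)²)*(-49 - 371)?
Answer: 159180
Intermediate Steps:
(-404 + (-1 - 4)²)*(-49 - 371) = (-404 + (-5)²)*(-420) = (-404 + 25)*(-420) = -379*(-420) = 159180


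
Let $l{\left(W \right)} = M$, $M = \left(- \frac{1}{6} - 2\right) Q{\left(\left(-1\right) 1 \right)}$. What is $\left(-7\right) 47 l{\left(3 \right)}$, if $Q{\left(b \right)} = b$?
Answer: $- \frac{4277}{6} \approx -712.83$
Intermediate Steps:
$M = \frac{13}{6}$ ($M = \left(- \frac{1}{6} - 2\right) \left(\left(-1\right) 1\right) = \left(\left(-1\right) \frac{1}{6} - 2\right) \left(-1\right) = \left(- \frac{1}{6} - 2\right) \left(-1\right) = \left(- \frac{13}{6}\right) \left(-1\right) = \frac{13}{6} \approx 2.1667$)
$l{\left(W \right)} = \frac{13}{6}$
$\left(-7\right) 47 l{\left(3 \right)} = \left(-7\right) 47 \cdot \frac{13}{6} = \left(-329\right) \frac{13}{6} = - \frac{4277}{6}$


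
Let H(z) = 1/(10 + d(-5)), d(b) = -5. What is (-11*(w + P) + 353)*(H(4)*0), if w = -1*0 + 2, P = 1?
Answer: 0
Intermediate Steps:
w = 2 (w = 0 + 2 = 2)
H(z) = ⅕ (H(z) = 1/(10 - 5) = 1/5 = ⅕)
(-11*(w + P) + 353)*(H(4)*0) = (-11*(2 + 1) + 353)*((⅕)*0) = (-11*3 + 353)*0 = (-33 + 353)*0 = 320*0 = 0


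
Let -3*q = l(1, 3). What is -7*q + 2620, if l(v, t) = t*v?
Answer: 2627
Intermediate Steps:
q = -1 ≈ -1.0000
-7*q + 2620 = -7*(-1) + 2620 = 7 + 2620 = 2627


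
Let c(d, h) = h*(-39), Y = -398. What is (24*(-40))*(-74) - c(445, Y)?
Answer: 55518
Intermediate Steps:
c(d, h) = -39*h
(24*(-40))*(-74) - c(445, Y) = (24*(-40))*(-74) - (-39)*(-398) = -960*(-74) - 1*15522 = 71040 - 15522 = 55518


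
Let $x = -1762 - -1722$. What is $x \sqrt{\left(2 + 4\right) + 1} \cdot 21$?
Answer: $- 840 \sqrt{7} \approx -2222.4$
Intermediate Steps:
$x = -40$ ($x = -1762 + 1722 = -40$)
$x \sqrt{\left(2 + 4\right) + 1} \cdot 21 = - 40 \sqrt{\left(2 + 4\right) + 1} \cdot 21 = - 40 \sqrt{6 + 1} \cdot 21 = - 40 \sqrt{7} \cdot 21 = - 40 \cdot 21 \sqrt{7} = - 840 \sqrt{7}$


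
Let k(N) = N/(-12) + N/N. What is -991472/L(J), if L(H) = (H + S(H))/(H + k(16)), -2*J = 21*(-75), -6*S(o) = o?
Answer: -9365444512/7875 ≈ -1.1893e+6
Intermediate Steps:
S(o) = -o/6
J = 1575/2 (J = -21*(-75)/2 = -1/2*(-1575) = 1575/2 ≈ 787.50)
k(N) = 1 - N/12 (k(N) = N*(-1/12) + 1 = -N/12 + 1 = 1 - N/12)
L(H) = 5*H/(6*(-1/3 + H)) (L(H) = (H - H/6)/(H + (1 - 1/12*16)) = (5*H/6)/(H + (1 - 4/3)) = (5*H/6)/(H - 1/3) = (5*H/6)/(-1/3 + H) = 5*H/(6*(-1/3 + H)))
-991472/L(J) = -991472/((5/2)*(1575/2)/(-1 + 3*(1575/2))) = -991472/((5/2)*(1575/2)/(-1 + 4725/2)) = -991472/((5/2)*(1575/2)/(4723/2)) = -991472/((5/2)*(1575/2)*(2/4723)) = -991472/7875/9446 = -991472*9446/7875 = -9365444512/7875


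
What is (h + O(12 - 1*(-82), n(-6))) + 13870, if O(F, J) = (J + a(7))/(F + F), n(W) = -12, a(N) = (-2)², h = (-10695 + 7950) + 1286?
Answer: 583315/47 ≈ 12411.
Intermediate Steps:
h = -1459 (h = -2745 + 1286 = -1459)
a(N) = 4
O(F, J) = (4 + J)/(2*F) (O(F, J) = (J + 4)/(F + F) = (4 + J)/((2*F)) = (4 + J)*(1/(2*F)) = (4 + J)/(2*F))
(h + O(12 - 1*(-82), n(-6))) + 13870 = (-1459 + (4 - 12)/(2*(12 - 1*(-82)))) + 13870 = (-1459 + (½)*(-8)/(12 + 82)) + 13870 = (-1459 + (½)*(-8)/94) + 13870 = (-1459 + (½)*(1/94)*(-8)) + 13870 = (-1459 - 2/47) + 13870 = -68575/47 + 13870 = 583315/47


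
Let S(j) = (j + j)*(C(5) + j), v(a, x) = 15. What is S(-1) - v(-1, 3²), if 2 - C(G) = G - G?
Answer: -17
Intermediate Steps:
C(G) = 2 (C(G) = 2 - (G - G) = 2 - 1*0 = 2 + 0 = 2)
S(j) = 2*j*(2 + j) (S(j) = (j + j)*(2 + j) = (2*j)*(2 + j) = 2*j*(2 + j))
S(-1) - v(-1, 3²) = 2*(-1)*(2 - 1) - 1*15 = 2*(-1)*1 - 15 = -2 - 15 = -17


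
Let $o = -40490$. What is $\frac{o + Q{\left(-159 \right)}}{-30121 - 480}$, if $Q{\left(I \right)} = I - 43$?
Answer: $\frac{40692}{30601} \approx 1.3298$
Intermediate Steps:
$Q{\left(I \right)} = -43 + I$ ($Q{\left(I \right)} = I - 43 = -43 + I$)
$\frac{o + Q{\left(-159 \right)}}{-30121 - 480} = \frac{-40490 - 202}{-30121 - 480} = - \frac{40692}{-30121 - 480} = - \frac{40692}{-30601} = \left(-40692\right) \left(- \frac{1}{30601}\right) = \frac{40692}{30601}$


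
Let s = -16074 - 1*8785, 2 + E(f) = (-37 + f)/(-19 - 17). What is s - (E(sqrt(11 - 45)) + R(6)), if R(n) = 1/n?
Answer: -894895/36 + I*sqrt(34)/36 ≈ -24858.0 + 0.16197*I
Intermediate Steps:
E(f) = -35/36 - f/36 (E(f) = -2 + (-37 + f)/(-19 - 17) = -2 + (-37 + f)/(-36) = -2 + (-37 + f)*(-1/36) = -2 + (37/36 - f/36) = -35/36 - f/36)
s = -24859 (s = -16074 - 8785 = -24859)
s - (E(sqrt(11 - 45)) + R(6)) = -24859 - ((-35/36 - sqrt(11 - 45)/36) + 1/6) = -24859 - ((-35/36 - I*sqrt(34)/36) + 1/6) = -24859 - (-29/36 - I*sqrt(34)/36) = -24859 + (29/36 + I*sqrt(34)/36) = -894895/36 + I*sqrt(34)/36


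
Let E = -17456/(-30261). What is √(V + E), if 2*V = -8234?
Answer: I*√3769524438141/30261 ≈ 64.159*I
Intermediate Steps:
E = 17456/30261 (E = -17456*(-1/30261) = 17456/30261 ≈ 0.57685)
V = -4117 (V = (½)*(-8234) = -4117)
√(V + E) = √(-4117 + 17456/30261) = √(-124567081/30261) = I*√3769524438141/30261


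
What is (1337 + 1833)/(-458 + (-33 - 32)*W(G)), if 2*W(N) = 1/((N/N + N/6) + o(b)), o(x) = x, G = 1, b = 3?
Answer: -15850/2329 ≈ -6.8055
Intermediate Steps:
W(N) = 1/(2*(4 + N/6)) (W(N) = 1/(2*((N/N + N/6) + 3)) = 1/(2*((1 + N*(⅙)) + 3)) = 1/(2*((1 + N/6) + 3)) = 1/(2*(4 + N/6)))
(1337 + 1833)/(-458 + (-33 - 32)*W(G)) = (1337 + 1833)/(-458 + (-33 - 32)*(3/(24 + 1))) = 3170/(-458 - 195/25) = 3170/(-458 - 65*3/25) = 3170/(-458 - 39/5) = 3170/(-2329/5) = 3170*(-5/2329) = -15850/2329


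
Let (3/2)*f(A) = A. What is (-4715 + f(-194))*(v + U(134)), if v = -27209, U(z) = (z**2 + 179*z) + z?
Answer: -216062111/3 ≈ -7.2021e+7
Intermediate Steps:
U(z) = z**2 + 180*z
f(A) = 2*A/3
(-4715 + f(-194))*(v + U(134)) = (-4715 + (2/3)*(-194))*(-27209 + 134*(180 + 134)) = (-4715 - 388/3)*(-27209 + 134*314) = -14533*(-27209 + 42076)/3 = -14533/3*14867 = -216062111/3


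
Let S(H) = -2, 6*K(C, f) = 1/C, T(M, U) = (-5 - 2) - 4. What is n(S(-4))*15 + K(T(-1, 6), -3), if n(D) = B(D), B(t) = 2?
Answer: 1979/66 ≈ 29.985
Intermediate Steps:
T(M, U) = -11 (T(M, U) = -7 - 4 = -11)
K(C, f) = 1/(6*C)
n(D) = 2
n(S(-4))*15 + K(T(-1, 6), -3) = 2*15 + (1/6)/(-11) = 30 + (1/6)*(-1/11) = 30 - 1/66 = 1979/66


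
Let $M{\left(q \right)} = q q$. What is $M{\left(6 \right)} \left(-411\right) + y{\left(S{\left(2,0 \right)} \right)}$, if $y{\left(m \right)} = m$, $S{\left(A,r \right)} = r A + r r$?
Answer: $-14796$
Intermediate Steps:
$S{\left(A,r \right)} = r^{2} + A r$ ($S{\left(A,r \right)} = A r + r^{2} = r^{2} + A r$)
$M{\left(q \right)} = q^{2}$
$M{\left(6 \right)} \left(-411\right) + y{\left(S{\left(2,0 \right)} \right)} = 6^{2} \left(-411\right) + 0 \left(2 + 0\right) = 36 \left(-411\right) + 0 \cdot 2 = -14796 + 0 = -14796$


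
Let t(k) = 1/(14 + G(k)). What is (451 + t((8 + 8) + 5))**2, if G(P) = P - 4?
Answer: 195496324/961 ≈ 2.0343e+5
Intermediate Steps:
G(P) = -4 + P
t(k) = 1/(10 + k) (t(k) = 1/(14 + (-4 + k)) = 1/(10 + k))
(451 + t((8 + 8) + 5))**2 = (451 + 1/(10 + ((8 + 8) + 5)))**2 = (451 + 1/(10 + (16 + 5)))**2 = (451 + 1/(10 + 21))**2 = (451 + 1/31)**2 = (13982/31)**2 = 195496324/961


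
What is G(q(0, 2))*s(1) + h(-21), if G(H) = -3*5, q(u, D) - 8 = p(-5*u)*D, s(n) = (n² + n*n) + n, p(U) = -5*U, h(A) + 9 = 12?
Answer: -42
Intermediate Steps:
h(A) = 3 (h(A) = -9 + 12 = 3)
s(n) = n + 2*n² (s(n) = (n² + n²) + n = 2*n² + n = n + 2*n²)
q(u, D) = 8 + 25*D*u (q(u, D) = 8 + (-(-25)*u)*D = 8 + (25*u)*D = 8 + 25*D*u)
G(H) = -15
G(q(0, 2))*s(1) + h(-21) = -15*(1 + 2*1) + 3 = -15*(1 + 2) + 3 = -15*3 + 3 = -45 + 3 = -42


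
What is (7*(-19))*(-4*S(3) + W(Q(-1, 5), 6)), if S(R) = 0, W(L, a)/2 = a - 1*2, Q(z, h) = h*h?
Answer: -1064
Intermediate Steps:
Q(z, h) = h**2
W(L, a) = -4 + 2*a (W(L, a) = 2*(a - 1*2) = 2*(a - 2) = 2*(-2 + a) = -4 + 2*a)
(7*(-19))*(-4*S(3) + W(Q(-1, 5), 6)) = (7*(-19))*(-4*0 + (-4 + 2*6)) = -133*(0 + (-4 + 12)) = -133*(0 + 8) = -133*8 = -1064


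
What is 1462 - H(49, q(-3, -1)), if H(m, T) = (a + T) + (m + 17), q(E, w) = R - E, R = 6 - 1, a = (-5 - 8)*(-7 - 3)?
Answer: 1258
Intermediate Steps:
a = 130 (a = -13*(-10) = 130)
R = 5
q(E, w) = 5 - E
H(m, T) = 147 + T + m (H(m, T) = (130 + T) + (m + 17) = (130 + T) + (17 + m) = 147 + T + m)
1462 - H(49, q(-3, -1)) = 1462 - (147 + (5 - 1*(-3)) + 49) = 1462 - (147 + (5 + 3) + 49) = 1462 - (147 + 8 + 49) = 1462 - 1*204 = 1462 - 204 = 1258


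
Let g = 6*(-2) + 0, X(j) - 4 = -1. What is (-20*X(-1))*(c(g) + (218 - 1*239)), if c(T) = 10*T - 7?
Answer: 8880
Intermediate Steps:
X(j) = 3 (X(j) = 4 - 1 = 3)
g = -12 (g = -12 + 0 = -12)
c(T) = -7 + 10*T
(-20*X(-1))*(c(g) + (218 - 1*239)) = (-20*3)*((-7 + 10*(-12)) + (218 - 1*239)) = -60*((-7 - 120) + (218 - 239)) = -60*(-127 - 21) = -60*(-148) = 8880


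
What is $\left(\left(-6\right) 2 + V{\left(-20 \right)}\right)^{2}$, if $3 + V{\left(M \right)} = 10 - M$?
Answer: $225$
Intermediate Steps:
$V{\left(M \right)} = 7 - M$ ($V{\left(M \right)} = -3 - \left(-10 + M\right) = 7 - M$)
$\left(\left(-6\right) 2 + V{\left(-20 \right)}\right)^{2} = \left(\left(-6\right) 2 + \left(7 - -20\right)\right)^{2} = \left(-12 + \left(7 + 20\right)\right)^{2} = \left(-12 + 27\right)^{2} = 15^{2} = 225$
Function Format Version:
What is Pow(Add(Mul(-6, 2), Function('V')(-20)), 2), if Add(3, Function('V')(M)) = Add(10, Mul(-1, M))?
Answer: 225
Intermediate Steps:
Function('V')(M) = Add(7, Mul(-1, M)) (Function('V')(M) = Add(-3, Add(10, Mul(-1, M))) = Add(7, Mul(-1, M)))
Pow(Add(Mul(-6, 2), Function('V')(-20)), 2) = Pow(Add(Mul(-6, 2), Add(7, Mul(-1, -20))), 2) = Pow(Add(-12, Add(7, 20)), 2) = Pow(Add(-12, 27), 2) = Pow(15, 2) = 225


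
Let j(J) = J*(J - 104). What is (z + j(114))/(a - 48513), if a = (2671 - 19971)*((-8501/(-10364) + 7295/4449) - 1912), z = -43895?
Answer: -492852234045/380247574418308 ≈ -0.0012961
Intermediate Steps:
j(J) = J*(-104 + J)
a = 380806801185475/11527359 (a = -17300*((-8501*(-1/10364) + 7295*(1/4449)) - 1912) = -17300*((8501/10364 + 7295/4449) - 1912) = -17300*(113426329/46109436 - 1912) = -17300*(-88047815303/46109436) = 380806801185475/11527359 ≈ 3.3035e+7)
(z + j(114))/(a - 48513) = (-43895 + 114*(-104 + 114))/(380806801185475/11527359 - 48513) = (-43895 + 114*10)/(380247574418308/11527359) = (-43895 + 1140)*(11527359/380247574418308) = -42755*11527359/380247574418308 = -492852234045/380247574418308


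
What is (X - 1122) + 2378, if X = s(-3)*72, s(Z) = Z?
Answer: 1040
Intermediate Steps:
X = -216 (X = -3*72 = -216)
(X - 1122) + 2378 = (-216 - 1122) + 2378 = -1338 + 2378 = 1040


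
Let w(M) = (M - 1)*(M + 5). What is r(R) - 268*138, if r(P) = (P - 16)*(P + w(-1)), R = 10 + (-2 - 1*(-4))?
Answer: -37000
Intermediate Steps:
w(M) = (-1 + M)*(5 + M)
R = 12 (R = 10 + (-2 + 4) = 10 + 2 = 12)
r(P) = (-16 + P)*(-8 + P) (r(P) = (P - 16)*(P + (-5 + (-1)**2 + 4*(-1))) = (-16 + P)*(P + (-5 + 1 - 4)) = (-16 + P)*(P - 8) = (-16 + P)*(-8 + P))
r(R) - 268*138 = (128 + 12**2 - 24*12) - 268*138 = (128 + 144 - 288) - 36984 = -16 - 36984 = -37000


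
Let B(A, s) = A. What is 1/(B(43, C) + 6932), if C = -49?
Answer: 1/6975 ≈ 0.00014337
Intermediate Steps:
1/(B(43, C) + 6932) = 1/(43 + 6932) = 1/6975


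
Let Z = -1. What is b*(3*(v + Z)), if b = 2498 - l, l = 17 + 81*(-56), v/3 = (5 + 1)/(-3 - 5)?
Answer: -273663/4 ≈ -68416.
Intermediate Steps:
v = -9/4 (v = 3*((5 + 1)/(-3 - 5)) = 3*(6/(-8)) = 3*(6*(-⅛)) = 3*(-¾) = -9/4 ≈ -2.2500)
l = -4519 (l = 17 - 4536 = -4519)
b = 7017 (b = 2498 - 1*(-4519) = 2498 + 4519 = 7017)
b*(3*(v + Z)) = 7017*(3*(-9/4 - 1)) = 7017*(3*(-13/4)) = 7017*(-39/4) = -273663/4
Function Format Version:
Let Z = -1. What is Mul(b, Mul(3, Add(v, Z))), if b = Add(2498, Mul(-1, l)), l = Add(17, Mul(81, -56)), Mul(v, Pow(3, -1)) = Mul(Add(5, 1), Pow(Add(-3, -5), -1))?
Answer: Rational(-273663, 4) ≈ -68416.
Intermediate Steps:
v = Rational(-9, 4) (v = Mul(3, Mul(Add(5, 1), Pow(Add(-3, -5), -1))) = Mul(3, Mul(6, Pow(-8, -1))) = Mul(3, Mul(6, Rational(-1, 8))) = Mul(3, Rational(-3, 4)) = Rational(-9, 4) ≈ -2.2500)
l = -4519 (l = Add(17, -4536) = -4519)
b = 7017 (b = Add(2498, Mul(-1, -4519)) = Add(2498, 4519) = 7017)
Mul(b, Mul(3, Add(v, Z))) = Mul(7017, Mul(3, Add(Rational(-9, 4), -1))) = Mul(7017, Mul(3, Rational(-13, 4))) = Mul(7017, Rational(-39, 4)) = Rational(-273663, 4)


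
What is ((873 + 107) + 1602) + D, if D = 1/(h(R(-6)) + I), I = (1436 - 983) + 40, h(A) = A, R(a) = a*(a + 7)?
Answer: 1257435/487 ≈ 2582.0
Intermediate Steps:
R(a) = a*(7 + a)
I = 493 (I = 453 + 40 = 493)
D = 1/487 (D = 1/(-6*(7 - 6) + 493) = 1/(-6*1 + 493) = 1/(-6 + 493) = 1/487 ≈ 0.0020534)
((873 + 107) + 1602) + D = ((873 + 107) + 1602) + 1/487 = (980 + 1602) + 1/487 = 2582 + 1/487 = 1257435/487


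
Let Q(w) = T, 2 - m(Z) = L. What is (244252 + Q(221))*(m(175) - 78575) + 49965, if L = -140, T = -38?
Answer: -19154386697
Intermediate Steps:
m(Z) = 142 (m(Z) = 2 - 1*(-140) = 2 + 140 = 142)
Q(w) = -38
(244252 + Q(221))*(m(175) - 78575) + 49965 = (244252 - 38)*(142 - 78575) + 49965 = 244214*(-78433) + 49965 = -19154436662 + 49965 = -19154386697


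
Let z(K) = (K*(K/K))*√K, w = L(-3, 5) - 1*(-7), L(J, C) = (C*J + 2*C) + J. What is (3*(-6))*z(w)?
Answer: 18*I ≈ 18.0*I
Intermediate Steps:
L(J, C) = J + 2*C + C*J (L(J, C) = (2*C + C*J) + J = J + 2*C + C*J)
w = -1 (w = (-3 + 2*5 + 5*(-3)) - 1*(-7) = (-3 + 10 - 15) + 7 = -8 + 7 = -1)
z(K) = K^(3/2) (z(K) = (K*1)*√K = K*√K = K^(3/2))
(3*(-6))*z(w) = (3*(-6))*(-1)^(3/2) = -(-18)*I = 18*I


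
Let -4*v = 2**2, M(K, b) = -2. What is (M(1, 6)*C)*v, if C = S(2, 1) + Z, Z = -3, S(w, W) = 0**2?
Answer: -6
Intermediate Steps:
S(w, W) = 0
C = -3 (C = 0 - 3 = -3)
v = -1 (v = -1/4*2**2 = -1/4*4 = -1)
(M(1, 6)*C)*v = -2*(-3)*(-1) = 6*(-1) = -6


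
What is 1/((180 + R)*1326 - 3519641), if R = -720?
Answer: -1/4235681 ≈ -2.3609e-7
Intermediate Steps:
1/((180 + R)*1326 - 3519641) = 1/((180 - 720)*1326 - 3519641) = 1/(-540*1326 - 3519641) = 1/(-716040 - 3519641) = 1/(-4235681) = -1/4235681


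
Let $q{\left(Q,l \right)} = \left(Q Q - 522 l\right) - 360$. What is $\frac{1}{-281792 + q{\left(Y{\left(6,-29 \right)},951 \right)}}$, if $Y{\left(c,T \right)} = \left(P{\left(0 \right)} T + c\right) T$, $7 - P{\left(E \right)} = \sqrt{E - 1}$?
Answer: $\frac{15576257}{531408560789476} + \frac{4804633 i}{531408560789476} \approx 2.9311 \cdot 10^{-8} + 9.0413 \cdot 10^{-9} i$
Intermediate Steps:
$P{\left(E \right)} = 7 - \sqrt{-1 + E}$ ($P{\left(E \right)} = 7 - \sqrt{E - 1} = 7 - \sqrt{-1 + E}$)
$Y{\left(c,T \right)} = T \left(c + T \left(7 - i\right)\right)$ ($Y{\left(c,T \right)} = \left(\left(7 - \sqrt{-1 + 0}\right) T + c\right) T = \left(\left(7 - \sqrt{-1}\right) T + c\right) T = \left(\left(7 - i\right) T + c\right) T = \left(T \left(7 - i\right) + c\right) T = \left(c + T \left(7 - i\right)\right) T = T \left(c + T \left(7 - i\right)\right)$)
$q{\left(Q,l \right)} = -360 + Q^{2} - 522 l$ ($q{\left(Q,l \right)} = \left(Q^{2} - 522 l\right) - 360 = -360 + Q^{2} - 522 l$)
$\frac{1}{-281792 + q{\left(Y{\left(6,-29 \right)},951 \right)}} = \frac{1}{-281792 - \left(496782 - 841 \left(6 - 29 \left(7 - i\right)\right)^{2}\right)} = \frac{1}{-281792 - \left(496782 - 841 \left(6 - \left(203 - 29 i\right)\right)^{2}\right)} = \frac{1}{-281792 - \left(496782 - 841 \left(-197 + 29 i\right)^{2}\right)} = \frac{1}{-281792 - \left(496782 - \left(5713 - 841 i\right)^{2}\right)} = \frac{1}{-778574 + \left(5713 - 841 i\right)^{2}}$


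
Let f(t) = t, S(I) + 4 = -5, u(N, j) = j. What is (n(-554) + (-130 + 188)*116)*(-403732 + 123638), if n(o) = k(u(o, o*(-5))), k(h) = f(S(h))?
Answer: -1881951586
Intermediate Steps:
S(I) = -9 (S(I) = -4 - 5 = -9)
k(h) = -9
n(o) = -9
(n(-554) + (-130 + 188)*116)*(-403732 + 123638) = (-9 + (-130 + 188)*116)*(-403732 + 123638) = (-9 + 58*116)*(-280094) = (-9 + 6728)*(-280094) = 6719*(-280094) = -1881951586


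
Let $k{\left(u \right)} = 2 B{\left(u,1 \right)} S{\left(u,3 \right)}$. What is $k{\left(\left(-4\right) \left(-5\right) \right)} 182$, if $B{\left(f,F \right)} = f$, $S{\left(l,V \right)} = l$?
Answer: $145600$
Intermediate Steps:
$k{\left(u \right)} = 2 u^{2}$ ($k{\left(u \right)} = 2 u u = 2 u^{2}$)
$k{\left(\left(-4\right) \left(-5\right) \right)} 182 = 2 \left(\left(-4\right) \left(-5\right)\right)^{2} \cdot 182 = 2 \cdot 20^{2} \cdot 182 = 2 \cdot 400 \cdot 182 = 800 \cdot 182 = 145600$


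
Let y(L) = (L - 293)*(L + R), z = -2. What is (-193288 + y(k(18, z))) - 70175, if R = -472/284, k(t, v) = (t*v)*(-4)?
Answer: -20211667/71 ≈ -2.8467e+5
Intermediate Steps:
k(t, v) = -4*t*v
R = -118/71 (R = -472*1/284 = -118/71 ≈ -1.6620)
y(L) = (-293 + L)*(-118/71 + L) (y(L) = (L - 293)*(L - 118/71) = (-293 + L)*(-118/71 + L))
(-193288 + y(k(18, z))) - 70175 = (-193288 + (34574/71 + (-4*18*(-2))**2 - (-83684)*18*(-2)/71)) - 70175 = (-193288 + (34574/71 + 144**2 - 20921/71*144)) - 70175 = (-193288 + (34574/71 + 20736 - 3012624/71)) - 70175 = (-193288 - 1505794/71) - 70175 = -15229242/71 - 70175 = -20211667/71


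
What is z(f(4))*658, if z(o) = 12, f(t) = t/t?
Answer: 7896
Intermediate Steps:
f(t) = 1
z(f(4))*658 = 12*658 = 7896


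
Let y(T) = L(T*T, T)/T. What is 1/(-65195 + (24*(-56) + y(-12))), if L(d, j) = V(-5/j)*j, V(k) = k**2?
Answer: -144/9581591 ≈ -1.5029e-5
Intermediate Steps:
L(d, j) = 25/j (L(d, j) = (-5/j)**2*j = (25/j**2)*j = 25/j)
y(T) = 25/T**2 (y(T) = (25/T)/T = 25/T**2)
1/(-65195 + (24*(-56) + y(-12))) = 1/(-65195 + (24*(-56) + 25/(-12)**2)) = 1/(-65195 + (-1344 + 25*(1/144))) = 1/(-65195 + (-1344 + 25/144)) = 1/(-65195 - 193511/144) = 1/(-9581591/144) = -144/9581591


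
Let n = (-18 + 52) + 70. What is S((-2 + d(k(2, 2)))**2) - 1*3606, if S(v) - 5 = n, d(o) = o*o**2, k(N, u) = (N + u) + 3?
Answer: -3497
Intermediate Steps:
k(N, u) = 3 + N + u
d(o) = o**3
n = 104 (n = 34 + 70 = 104)
S(v) = 109 (S(v) = 5 + 104 = 109)
S((-2 + d(k(2, 2)))**2) - 1*3606 = 109 - 1*3606 = 109 - 3606 = -3497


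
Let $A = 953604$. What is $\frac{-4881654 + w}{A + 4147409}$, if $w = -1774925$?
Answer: $- \frac{6656579}{5101013} \approx -1.305$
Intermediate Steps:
$\frac{-4881654 + w}{A + 4147409} = \frac{-4881654 - 1774925}{953604 + 4147409} = - \frac{6656579}{5101013}$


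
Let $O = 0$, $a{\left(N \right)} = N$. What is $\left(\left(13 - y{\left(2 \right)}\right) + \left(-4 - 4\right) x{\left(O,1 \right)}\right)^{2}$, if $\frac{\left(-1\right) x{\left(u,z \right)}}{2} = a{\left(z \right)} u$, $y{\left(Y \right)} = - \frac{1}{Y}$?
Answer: $\frac{729}{4} \approx 182.25$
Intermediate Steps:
$x{\left(u,z \right)} = - 2 u z$ ($x{\left(u,z \right)} = - 2 z u = - 2 u z$)
$\left(\left(13 - y{\left(2 \right)}\right) + \left(-4 - 4\right) x{\left(O,1 \right)}\right)^{2} = \left(\left(13 - - \frac{1}{2}\right) + \left(-4 - 4\right) \left(\left(-2\right) 0 \cdot 1\right)\right)^{2} = \left(\left(13 - \left(-1\right) \frac{1}{2}\right) + \left(-4 - 4\right) 0\right)^{2} = \left(\left(13 - - \frac{1}{2}\right) - 0\right)^{2} = \left(\left(13 + \frac{1}{2}\right) + 0\right)^{2} = \left(\frac{27}{2} + 0\right)^{2} = \left(\frac{27}{2}\right)^{2} = \frac{729}{4}$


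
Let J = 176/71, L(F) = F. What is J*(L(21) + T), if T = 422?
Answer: 77968/71 ≈ 1098.1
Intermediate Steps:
J = 176/71 (J = 176*(1/71) = 176/71 ≈ 2.4789)
J*(L(21) + T) = 176*(21 + 422)/71 = (176/71)*443 = 77968/71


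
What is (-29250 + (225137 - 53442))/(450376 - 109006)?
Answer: 28489/68274 ≈ 0.41727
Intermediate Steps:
(-29250 + (225137 - 53442))/(450376 - 109006) = (-29250 + 171695)/341370 = 142445*(1/341370) = 28489/68274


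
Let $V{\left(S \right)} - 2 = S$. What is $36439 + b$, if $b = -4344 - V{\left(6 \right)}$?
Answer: $32087$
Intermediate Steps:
$V{\left(S \right)} = 2 + S$
$b = -4352$ ($b = -4344 - \left(2 + 6\right) = -4344 - 8 = -4352$)
$36439 + b = 36439 - 4352 = 32087$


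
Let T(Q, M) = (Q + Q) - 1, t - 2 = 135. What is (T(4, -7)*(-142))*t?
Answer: -136178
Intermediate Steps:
t = 137 (t = 2 + 135 = 137)
T(Q, M) = -1 + 2*Q (T(Q, M) = 2*Q - 1 = -1 + 2*Q)
(T(4, -7)*(-142))*t = ((-1 + 2*4)*(-142))*137 = ((-1 + 8)*(-142))*137 = (7*(-142))*137 = -994*137 = -136178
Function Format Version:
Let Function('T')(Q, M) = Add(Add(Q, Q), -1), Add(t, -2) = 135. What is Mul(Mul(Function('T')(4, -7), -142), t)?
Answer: -136178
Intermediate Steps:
t = 137 (t = Add(2, 135) = 137)
Function('T')(Q, M) = Add(-1, Mul(2, Q)) (Function('T')(Q, M) = Add(Mul(2, Q), -1) = Add(-1, Mul(2, Q)))
Mul(Mul(Function('T')(4, -7), -142), t) = Mul(Mul(Add(-1, Mul(2, 4)), -142), 137) = Mul(Mul(Add(-1, 8), -142), 137) = Mul(Mul(7, -142), 137) = Mul(-994, 137) = -136178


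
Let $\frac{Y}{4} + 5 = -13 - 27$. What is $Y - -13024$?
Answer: $12844$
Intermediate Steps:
$Y = -180$ ($Y = -20 + 4 \left(-13 - 27\right) = -20 + 4 \left(-40\right) = -20 - 160 = -180$)
$Y - -13024 = -180 - -13024 = -180 + 13024 = 12844$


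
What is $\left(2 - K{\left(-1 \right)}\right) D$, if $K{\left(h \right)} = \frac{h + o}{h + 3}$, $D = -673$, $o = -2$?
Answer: $- \frac{4711}{2} \approx -2355.5$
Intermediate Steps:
$K{\left(h \right)} = \frac{-2 + h}{3 + h}$ ($K{\left(h \right)} = \frac{h - 2}{h + 3} = \frac{-2 + h}{3 + h}$)
$\left(2 - K{\left(-1 \right)}\right) D = \left(2 - \frac{-2 - 1}{3 - 1}\right) \left(-673\right) = \left(2 - \frac{1}{2} \left(-3\right)\right) \left(-673\right) = \left(2 - - \frac{3}{2}\right) \left(-673\right) = \left(2 + \frac{3}{2}\right) \left(-673\right) = \frac{7}{2} \left(-673\right) = - \frac{4711}{2}$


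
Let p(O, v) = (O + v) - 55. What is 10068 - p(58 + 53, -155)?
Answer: 10167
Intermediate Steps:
p(O, v) = -55 + O + v
10068 - p(58 + 53, -155) = 10068 - (-55 + (58 + 53) - 155) = 10068 - (-55 + 111 - 155) = 10068 - 1*(-99) = 10068 + 99 = 10167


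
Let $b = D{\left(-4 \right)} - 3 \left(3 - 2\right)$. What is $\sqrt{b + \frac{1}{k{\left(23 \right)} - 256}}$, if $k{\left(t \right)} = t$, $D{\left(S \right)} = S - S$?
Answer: $\frac{10 i \sqrt{1631}}{233} \approx 1.7333 i$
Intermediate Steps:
$D{\left(S \right)} = 0$
$b = -3$ ($b = 0 - 3 \left(3 - 2\right) = 0 - 3 = -3$)
$\sqrt{b + \frac{1}{k{\left(23 \right)} - 256}} = \sqrt{-3 + \frac{1}{23 - 256}} = \sqrt{-3 + \frac{1}{-233}} = \sqrt{-3 - \frac{1}{233}} = \sqrt{- \frac{700}{233}} = \frac{10 i \sqrt{1631}}{233}$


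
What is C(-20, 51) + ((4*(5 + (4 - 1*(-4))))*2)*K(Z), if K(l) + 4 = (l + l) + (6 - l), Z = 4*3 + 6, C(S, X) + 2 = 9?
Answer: 2087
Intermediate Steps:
C(S, X) = 7 (C(S, X) = -2 + 9 = 7)
Z = 18 (Z = 12 + 6 = 18)
K(l) = 2 + l (K(l) = -4 + ((l + l) + (6 - l)) = -4 + (2*l + (6 - l)) = -4 + (6 + l) = 2 + l)
C(-20, 51) + ((4*(5 + (4 - 1*(-4))))*2)*K(Z) = 7 + ((4*(5 + (4 - 1*(-4))))*2)*(2 + 18) = 7 + ((4*(5 + (4 + 4)))*2)*20 = 7 + ((4*(5 + 8))*2)*20 = 7 + ((4*13)*2)*20 = 7 + (52*2)*20 = 7 + 104*20 = 7 + 2080 = 2087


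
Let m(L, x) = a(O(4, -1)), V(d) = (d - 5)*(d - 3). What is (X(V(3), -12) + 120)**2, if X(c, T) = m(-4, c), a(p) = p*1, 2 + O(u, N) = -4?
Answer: 12996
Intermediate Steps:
V(d) = (-5 + d)*(-3 + d)
O(u, N) = -6 (O(u, N) = -2 - 4 = -6)
a(p) = p
m(L, x) = -6
X(c, T) = -6
(X(V(3), -12) + 120)**2 = (-6 + 120)**2 = 114**2 = 12996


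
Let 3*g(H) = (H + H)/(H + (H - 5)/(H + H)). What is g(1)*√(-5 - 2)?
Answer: -2*I*√7/3 ≈ -1.7638*I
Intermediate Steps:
g(H) = 2*H/(3*(H + (-5 + H)/(2*H))) (g(H) = ((H + H)/(H + (H - 5)/(H + H)))/3 = ((2*H)/(H + (-5 + H)/((2*H))))/3 = ((2*H)/(H + (-5 + H)*(1/(2*H))))/3 = ((2*H)/(H + (-5 + H)/(2*H)))/3 = (2*H/(H + (-5 + H)/(2*H)))/3 = 2*H/(3*(H + (-5 + H)/(2*H))))
g(1)*√(-5 - 2) = ((4/3)*1²/(-5 + 1 + 2*1²))*√(-5 - 2) = ((4/3)*1/(-5 + 1 + 2*1))*√(-7) = ((4/3)*1/(-5 + 1 + 2))*(I*√7) = ((4/3)*1/(-2))*(I*√7) = ((4/3)*1*(-½))*(I*√7) = -2*I*√7/3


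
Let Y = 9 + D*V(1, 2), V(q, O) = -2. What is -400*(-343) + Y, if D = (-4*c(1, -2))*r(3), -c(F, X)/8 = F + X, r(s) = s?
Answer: 137401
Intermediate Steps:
c(F, X) = -8*F - 8*X (c(F, X) = -8*(F + X) = -8*F - 8*X)
D = -96 (D = -4*(-8*1 - 8*(-2))*3 = -4*(-8 + 16)*3 = -4*8*3 = -32*3 = -96)
Y = 201 (Y = 9 - 96*(-2) = 9 + 192 = 201)
-400*(-343) + Y = -400*(-343) + 201 = 137200 + 201 = 137401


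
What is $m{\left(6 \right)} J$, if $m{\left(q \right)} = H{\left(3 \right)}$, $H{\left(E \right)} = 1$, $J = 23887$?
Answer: $23887$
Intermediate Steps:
$m{\left(q \right)} = 1$
$m{\left(6 \right)} J = 1 \cdot 23887 = 23887$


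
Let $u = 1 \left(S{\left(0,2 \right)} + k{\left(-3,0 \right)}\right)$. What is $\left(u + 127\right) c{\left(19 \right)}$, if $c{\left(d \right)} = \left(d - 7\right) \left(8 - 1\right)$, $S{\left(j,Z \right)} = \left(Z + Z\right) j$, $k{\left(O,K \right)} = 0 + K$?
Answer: $10668$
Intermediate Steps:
$k{\left(O,K \right)} = K$
$S{\left(j,Z \right)} = 2 Z j$
$c{\left(d \right)} = -49 + 7 d$ ($c{\left(d \right)} = \left(-7 + d\right) 7 = -49 + 7 d$)
$u = 0$ ($u = 1 \left(2 \cdot 2 \cdot 0 + 0\right) = 1 \left(0 + 0\right) = 1 \cdot 0 = 0$)
$\left(u + 127\right) c{\left(19 \right)} = \left(0 + 127\right) \left(-49 + 7 \cdot 19\right) = 127 \left(-49 + 133\right) = 127 \cdot 84 = 10668$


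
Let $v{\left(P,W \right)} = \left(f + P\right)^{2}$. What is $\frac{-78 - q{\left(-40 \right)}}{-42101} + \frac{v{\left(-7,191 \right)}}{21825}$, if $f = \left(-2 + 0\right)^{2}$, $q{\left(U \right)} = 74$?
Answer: $\frac{410701}{102094925} \approx 0.0040227$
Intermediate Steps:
$f = 4$ ($f = \left(-2\right)^{2} = 4$)
$v{\left(P,W \right)} = \left(4 + P\right)^{2}$
$\frac{-78 - q{\left(-40 \right)}}{-42101} + \frac{v{\left(-7,191 \right)}}{21825} = \frac{-78 - 74}{-42101} + \frac{\left(4 - 7\right)^{2}}{21825} = \left(-78 - 74\right) \left(- \frac{1}{42101}\right) + \left(-3\right)^{2} \cdot \frac{1}{21825} = \left(-152\right) \left(- \frac{1}{42101}\right) + 9 \cdot \frac{1}{21825} = \frac{152}{42101} + \frac{1}{2425} = \frac{410701}{102094925}$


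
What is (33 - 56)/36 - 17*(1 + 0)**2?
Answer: -635/36 ≈ -17.639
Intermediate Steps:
(33 - 56)/36 - 17*(1 + 0)**2 = -23*1/36 - 17*1**2 = -23/36 - 17*1 = -23/36 - 17 = -635/36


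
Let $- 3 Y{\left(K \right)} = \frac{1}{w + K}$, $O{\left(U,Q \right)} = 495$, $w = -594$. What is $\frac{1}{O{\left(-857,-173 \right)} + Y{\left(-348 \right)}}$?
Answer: $\frac{2826}{1398871} \approx 0.0020202$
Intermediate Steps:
$Y{\left(K \right)} = - \frac{1}{3 \left(-594 + K\right)}$
$\frac{1}{O{\left(-857,-173 \right)} + Y{\left(-348 \right)}} = \frac{1}{495 - \frac{1}{-1782 + 3 \left(-348\right)}} = \frac{1}{495 - \frac{1}{-1782 - 1044}} = \frac{1}{495 - \frac{1}{-2826}} = \frac{1}{495 - - \frac{1}{2826}} = \frac{1}{495 + \frac{1}{2826}} = \frac{1}{\frac{1398871}{2826}} = \frac{2826}{1398871}$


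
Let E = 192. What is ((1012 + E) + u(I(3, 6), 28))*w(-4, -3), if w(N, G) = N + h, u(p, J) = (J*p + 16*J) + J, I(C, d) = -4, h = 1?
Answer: -4704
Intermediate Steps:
u(p, J) = 17*J + J*p (u(p, J) = (16*J + J*p) + J = 17*J + J*p)
w(N, G) = 1 + N (w(N, G) = N + 1 = 1 + N)
((1012 + E) + u(I(3, 6), 28))*w(-4, -3) = ((1012 + 192) + 28*(17 - 4))*(1 - 4) = (1204 + 28*13)*(-3) = (1204 + 364)*(-3) = 1568*(-3) = -4704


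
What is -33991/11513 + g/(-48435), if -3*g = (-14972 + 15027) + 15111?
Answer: -4764456097/1672896465 ≈ -2.8480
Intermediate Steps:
g = -15166/3 (g = -((-14972 + 15027) + 15111)/3 = -(55 + 15111)/3 = -⅓*15166 = -15166/3 ≈ -5055.3)
-33991/11513 + g/(-48435) = -33991/11513 - 15166/3/(-48435) = -33991*1/11513 - 15166/3*(-1/48435) = -33991/11513 + 15166/145305 = -4764456097/1672896465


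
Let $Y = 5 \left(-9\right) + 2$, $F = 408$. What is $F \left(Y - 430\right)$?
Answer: $-192984$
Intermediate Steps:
$Y = -43$ ($Y = -45 + 2 = -43$)
$F \left(Y - 430\right) = 408 \left(-43 - 430\right) = 408 \left(-473\right) = -192984$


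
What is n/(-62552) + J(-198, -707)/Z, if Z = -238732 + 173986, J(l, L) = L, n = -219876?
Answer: 892519735/253124487 ≈ 3.5260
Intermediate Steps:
Z = -64746
n/(-62552) + J(-198, -707)/Z = -219876/(-62552) - 707/(-64746) = -219876*(-1/62552) - 707*(-1/64746) = 54969/15638 + 707/64746 = 892519735/253124487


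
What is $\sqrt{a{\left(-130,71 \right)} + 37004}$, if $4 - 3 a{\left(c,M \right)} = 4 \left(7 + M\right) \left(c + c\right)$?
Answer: $\frac{2 \sqrt{144102}}{3} \approx 253.07$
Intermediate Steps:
$a{\left(c,M \right)} = \frac{4}{3} - \frac{8 c \left(7 + M\right)}{3}$ ($a{\left(c,M \right)} = \frac{4}{3} - \frac{4 \left(7 + M\right) \left(c + c\right)}{3} = \frac{4}{3} - \frac{4 \left(7 + M\right) 2 c}{3} = \frac{4}{3} - \frac{4 \cdot 2 c \left(7 + M\right)}{3} = \frac{4}{3} - \frac{8 c \left(7 + M\right)}{3}$)
$\sqrt{a{\left(-130,71 \right)} + 37004} = \sqrt{\left(\frac{4}{3} - - \frac{7280}{3} - \frac{568}{3} \left(-130\right)\right) + 37004} = \sqrt{\left(\frac{4}{3} + \frac{7280}{3} + \frac{73840}{3}\right) + 37004} = \sqrt{\frac{81124}{3} + 37004} = \sqrt{\frac{192136}{3}} = \frac{2 \sqrt{144102}}{3}$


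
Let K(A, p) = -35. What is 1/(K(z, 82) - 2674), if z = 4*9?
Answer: -1/2709 ≈ -0.00036914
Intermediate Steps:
z = 36
1/(K(z, 82) - 2674) = 1/(-35 - 2674) = 1/(-2709) = -1/2709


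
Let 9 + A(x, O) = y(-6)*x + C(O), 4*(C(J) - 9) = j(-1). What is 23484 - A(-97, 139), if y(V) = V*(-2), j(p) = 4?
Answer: 24647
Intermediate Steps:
C(J) = 10 (C(J) = 9 + (¼)*4 = 9 + 1 = 10)
y(V) = -2*V
A(x, O) = 1 + 12*x (A(x, O) = -9 + ((-2*(-6))*x + 10) = -9 + (12*x + 10) = -9 + (10 + 12*x) = 1 + 12*x)
23484 - A(-97, 139) = 23484 - (1 + 12*(-97)) = 23484 - (1 - 1164) = 23484 - 1*(-1163) = 23484 + 1163 = 24647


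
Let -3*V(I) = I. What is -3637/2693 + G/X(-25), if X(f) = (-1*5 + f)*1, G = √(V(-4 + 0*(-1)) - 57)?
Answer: -3637/2693 - I*√501/90 ≈ -1.3505 - 0.2487*I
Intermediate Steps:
V(I) = -I/3
G = I*√501/3 (G = √(-(-4 + 0*(-1))/3 - 57) = √(-(-4 + 0)/3 - 57) = √(-⅓*(-4) - 57) = √(4/3 - 57) = √(-167/3) = I*√501/3 ≈ 7.461*I)
X(f) = -5 + f (X(f) = (-5 + f)*1 = -5 + f)
-3637/2693 + G/X(-25) = -3637/2693 + (I*√501/3)/(-5 - 25) = -3637*1/2693 + (I*√501/3)/(-30) = -3637/2693 + (I*√501/3)*(-1/30) = -3637/2693 - I*√501/90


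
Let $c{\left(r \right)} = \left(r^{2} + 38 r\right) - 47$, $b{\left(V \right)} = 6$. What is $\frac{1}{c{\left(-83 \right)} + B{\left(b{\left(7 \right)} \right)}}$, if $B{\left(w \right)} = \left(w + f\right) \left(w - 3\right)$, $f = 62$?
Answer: $\frac{1}{3892} \approx 0.00025694$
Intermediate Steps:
$B{\left(w \right)} = \left(-3 + w\right) \left(62 + w\right)$ ($B{\left(w \right)} = \left(w + 62\right) \left(w - 3\right) = \left(62 + w\right) \left(-3 + w\right) = \left(-3 + w\right) \left(62 + w\right)$)
$c{\left(r \right)} = -47 + r^{2} + 38 r$
$\frac{1}{c{\left(-83 \right)} + B{\left(b{\left(7 \right)} \right)}} = \frac{1}{\left(-47 + \left(-83\right)^{2} + 38 \left(-83\right)\right) + \left(-186 + 6^{2} + 59 \cdot 6\right)} = \frac{1}{\left(-47 + 6889 - 3154\right) + \left(-186 + 36 + 354\right)} = \frac{1}{3688 + 204} = \frac{1}{3892}$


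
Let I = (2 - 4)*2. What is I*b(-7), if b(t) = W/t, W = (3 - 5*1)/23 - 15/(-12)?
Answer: 107/161 ≈ 0.66460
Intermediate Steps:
W = 107/92 (W = (3 - 5)*(1/23) - 15*(-1/12) = -2*1/23 + 5/4 = -2/23 + 5/4 = 107/92 ≈ 1.1630)
I = -4 (I = -2*2 = -4)
b(t) = 107/(92*t)
I*b(-7) = -107/(23*(-7)) = -107*(-1)/(23*7) = -4*(-107/644) = 107/161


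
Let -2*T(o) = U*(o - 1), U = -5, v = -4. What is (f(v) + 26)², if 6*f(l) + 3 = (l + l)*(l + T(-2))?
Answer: 60025/36 ≈ 1667.4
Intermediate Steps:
T(o) = -5/2 + 5*o/2 (T(o) = -(-5)*(o - 1)/2 = -(-5)*(-1 + o)/2 = -(5 - 5*o)/2 = -5/2 + 5*o/2)
f(l) = -½ + l*(-15/2 + l)/3 (f(l) = -½ + ((l + l)*(l + (-5/2 + (5/2)*(-2))))/6 = -½ + ((2*l)*(l + (-5/2 - 5)))/6 = -½ + ((2*l)*(l - 15/2))/6 = -½ + ((2*l)*(-15/2 + l))/6 = -½ + (2*l*(-15/2 + l))/6 = -½ + l*(-15/2 + l)/3)
(f(v) + 26)² = ((-½ - 5/2*(-4) + (⅓)*(-4)²) + 26)² = ((-½ + 10 + (⅓)*16) + 26)² = ((-½ + 10 + 16/3) + 26)² = (89/6 + 26)² = (245/6)² = 60025/36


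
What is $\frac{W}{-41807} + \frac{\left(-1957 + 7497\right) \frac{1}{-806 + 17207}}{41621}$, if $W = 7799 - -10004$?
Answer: $- \frac{12152559441083}{28538546059947} \approx -0.42583$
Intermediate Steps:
$W = 17803$ ($W = 7799 + 10004 = 17803$)
$\frac{W}{-41807} + \frac{\left(-1957 + 7497\right) \frac{1}{-806 + 17207}}{41621} = \frac{17803}{-41807} + \frac{\left(-1957 + 7497\right) \frac{1}{-806 + 17207}}{41621} = 17803 \left(- \frac{1}{41807}\right) + \frac{5540}{16401} \cdot \frac{1}{41621} = - \frac{17803}{41807} + 5540 \cdot \frac{1}{16401} \cdot \frac{1}{41621} = - \frac{17803}{41807} + \frac{5540}{16401} \cdot \frac{1}{41621} = - \frac{17803}{41807} + \frac{5540}{682626021} = - \frac{12152559441083}{28538546059947}$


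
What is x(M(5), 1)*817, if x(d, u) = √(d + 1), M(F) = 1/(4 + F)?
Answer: 817*√10/3 ≈ 861.19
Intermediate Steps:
x(d, u) = √(1 + d)
x(M(5), 1)*817 = √(1 + 1/(4 + 5))*817 = √(1 + 1/9)*817 = √(1 + ⅑)*817 = √(10/9)*817 = (√10/3)*817 = 817*√10/3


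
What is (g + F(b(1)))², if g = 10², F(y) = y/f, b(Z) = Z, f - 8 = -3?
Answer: 251001/25 ≈ 10040.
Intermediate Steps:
f = 5 (f = 8 - 3 = 5)
F(y) = y/5
g = 100
(g + F(b(1)))² = (100 + (⅕)*1)² = (100 + ⅕)² = (501/5)² = 251001/25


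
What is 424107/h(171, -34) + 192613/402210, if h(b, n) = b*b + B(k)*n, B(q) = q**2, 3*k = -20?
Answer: 1583290922027/100379147490 ≈ 15.773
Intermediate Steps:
k = -20/3 (k = (1/3)*(-20) = -20/3 ≈ -6.6667)
h(b, n) = b**2 + 400*n/9 (h(b, n) = b*b + (-20/3)**2*n = b**2 + 400*n/9)
424107/h(171, -34) + 192613/402210 = 424107/(171**2 + (400/9)*(-34)) + 192613/402210 = 424107/(29241 - 13600/9) + 192613*(1/402210) = 424107/(249569/9) + 192613/402210 = 424107*(9/249569) + 192613/402210 = 3816963/249569 + 192613/402210 = 1583290922027/100379147490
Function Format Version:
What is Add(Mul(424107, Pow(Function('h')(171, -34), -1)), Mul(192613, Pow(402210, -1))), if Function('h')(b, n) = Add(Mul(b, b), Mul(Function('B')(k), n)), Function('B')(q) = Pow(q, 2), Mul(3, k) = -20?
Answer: Rational(1583290922027, 100379147490) ≈ 15.773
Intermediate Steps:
k = Rational(-20, 3) (k = Mul(Rational(1, 3), -20) = Rational(-20, 3) ≈ -6.6667)
Function('h')(b, n) = Add(Pow(b, 2), Mul(Rational(400, 9), n)) (Function('h')(b, n) = Add(Mul(b, b), Mul(Pow(Rational(-20, 3), 2), n)) = Add(Pow(b, 2), Mul(Rational(400, 9), n)))
Add(Mul(424107, Pow(Function('h')(171, -34), -1)), Mul(192613, Pow(402210, -1))) = Add(Mul(424107, Pow(Add(Pow(171, 2), Mul(Rational(400, 9), -34)), -1)), Mul(192613, Pow(402210, -1))) = Add(Mul(424107, Pow(Add(29241, Rational(-13600, 9)), -1)), Mul(192613, Rational(1, 402210))) = Add(Mul(424107, Pow(Rational(249569, 9), -1)), Rational(192613, 402210)) = Add(Mul(424107, Rational(9, 249569)), Rational(192613, 402210)) = Add(Rational(3816963, 249569), Rational(192613, 402210)) = Rational(1583290922027, 100379147490)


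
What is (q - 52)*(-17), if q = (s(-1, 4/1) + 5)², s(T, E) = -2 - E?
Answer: 867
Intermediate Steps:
q = 1 (q = ((-2 - 4/1) + 5)² = ((-2 - 4) + 5)² = (-6 + 5)² = (-1)² = 1)
(q - 52)*(-17) = (1 - 52)*(-17) = -51*(-17) = 867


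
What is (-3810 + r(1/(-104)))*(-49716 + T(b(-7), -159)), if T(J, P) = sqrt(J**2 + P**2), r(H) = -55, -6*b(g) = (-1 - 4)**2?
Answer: 192152340 - 50245*sqrt(5389)/6 ≈ 1.9154e+8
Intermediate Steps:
b(g) = -25/6 (b(g) = -(-1 - 4)**2/6 = -1/6*(-5)**2 = -1/6*25 = -25/6)
(-3810 + r(1/(-104)))*(-49716 + T(b(-7), -159)) = (-3810 - 55)*(-49716 + sqrt((-25/6)**2 + (-159)**2)) = -3865*(-49716 + sqrt(625/36 + 25281)) = -3865*(-49716 + sqrt(910741/36)) = -3865*(-49716 + 13*sqrt(5389)/6) = 192152340 - 50245*sqrt(5389)/6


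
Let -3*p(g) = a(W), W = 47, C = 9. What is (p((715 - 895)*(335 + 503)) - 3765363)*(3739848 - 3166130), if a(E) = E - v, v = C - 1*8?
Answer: -6480795979930/3 ≈ -2.1603e+12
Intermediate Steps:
v = 1 (v = 9 - 1*8 = 9 - 8 = 1)
a(E) = -1 + E (a(E) = E - 1*1 = E - 1 = -1 + E)
p(g) = -46/3 (p(g) = -(-1 + 47)/3 = -⅓*46 = -46/3)
(p((715 - 895)*(335 + 503)) - 3765363)*(3739848 - 3166130) = (-46/3 - 3765363)*(3739848 - 3166130) = -11296135/3*573718 = -6480795979930/3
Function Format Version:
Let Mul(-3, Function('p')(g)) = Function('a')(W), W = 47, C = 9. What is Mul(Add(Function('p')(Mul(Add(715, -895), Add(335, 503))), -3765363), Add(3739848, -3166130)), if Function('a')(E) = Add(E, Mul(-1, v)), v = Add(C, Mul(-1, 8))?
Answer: Rational(-6480795979930, 3) ≈ -2.1603e+12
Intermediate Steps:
v = 1 (v = Add(9, Mul(-1, 8)) = Add(9, -8) = 1)
Function('a')(E) = Add(-1, E) (Function('a')(E) = Add(E, Mul(-1, 1)) = Add(E, -1) = Add(-1, E))
Function('p')(g) = Rational(-46, 3) (Function('p')(g) = Mul(Rational(-1, 3), Add(-1, 47)) = Mul(Rational(-1, 3), 46) = Rational(-46, 3))
Mul(Add(Function('p')(Mul(Add(715, -895), Add(335, 503))), -3765363), Add(3739848, -3166130)) = Mul(Add(Rational(-46, 3), -3765363), Add(3739848, -3166130)) = Mul(Rational(-11296135, 3), 573718) = Rational(-6480795979930, 3)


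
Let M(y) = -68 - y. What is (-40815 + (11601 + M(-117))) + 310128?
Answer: 280963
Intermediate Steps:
(-40815 + (11601 + M(-117))) + 310128 = (-40815 + (11601 + (-68 - 1*(-117)))) + 310128 = (-40815 + (11601 + (-68 + 117))) + 310128 = (-40815 + (11601 + 49)) + 310128 = (-40815 + 11650) + 310128 = -29165 + 310128 = 280963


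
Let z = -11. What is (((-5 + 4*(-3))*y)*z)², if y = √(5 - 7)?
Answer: -69938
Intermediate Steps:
y = I*√2 (y = √(-2) = I*√2 ≈ 1.4142*I)
(((-5 + 4*(-3))*y)*z)² = (((-5 + 4*(-3))*(I*√2))*(-11))² = (((-5 - 12)*(I*√2))*(-11))² = (-17*I*√2*(-11))² = (187*I*√2)² = -69938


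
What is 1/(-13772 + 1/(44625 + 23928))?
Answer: -68553/944111915 ≈ -7.2611e-5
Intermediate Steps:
1/(-13772 + 1/(44625 + 23928)) = 1/(-13772 + 1/68553) = 1/(-944111915/68553) = -68553/944111915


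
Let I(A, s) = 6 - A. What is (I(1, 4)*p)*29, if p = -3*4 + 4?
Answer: -1160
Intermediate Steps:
p = -8 (p = -12 + 4 = -8)
(I(1, 4)*p)*29 = ((6 - 1*1)*(-8))*29 = ((6 - 1)*(-8))*29 = (5*(-8))*29 = -40*29 = -1160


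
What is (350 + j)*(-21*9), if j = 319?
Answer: -126441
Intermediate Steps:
(350 + j)*(-21*9) = (350 + 319)*(-21*9) = 669*(-189) = -126441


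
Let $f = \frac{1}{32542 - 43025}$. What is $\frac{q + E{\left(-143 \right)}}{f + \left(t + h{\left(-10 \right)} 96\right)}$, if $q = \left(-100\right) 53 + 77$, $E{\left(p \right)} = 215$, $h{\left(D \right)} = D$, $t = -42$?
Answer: $\frac{167728}{33559} \approx 4.998$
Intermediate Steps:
$f = - \frac{1}{10483}$ ($f = \frac{1}{-10483} = - \frac{1}{10483} \approx -9.5393 \cdot 10^{-5}$)
$q = -5223$ ($q = -5300 + 77 = -5223$)
$\frac{q + E{\left(-143 \right)}}{f + \left(t + h{\left(-10 \right)} 96\right)} = \frac{-5223 + 215}{- \frac{1}{10483} - 1002} = - \frac{5008}{- \frac{1}{10483} - 1002} = - \frac{5008}{- \frac{10503967}{10483}} = \left(-5008\right) \left(- \frac{10483}{10503967}\right) = \frac{167728}{33559}$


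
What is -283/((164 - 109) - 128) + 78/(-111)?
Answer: 8573/2701 ≈ 3.1740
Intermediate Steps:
-283/((164 - 109) - 128) + 78/(-111) = -283/(55 - 128) + 78*(-1/111) = -283/(-73) - 26/37 = -283*(-1/73) - 26/37 = 283/73 - 26/37 = 8573/2701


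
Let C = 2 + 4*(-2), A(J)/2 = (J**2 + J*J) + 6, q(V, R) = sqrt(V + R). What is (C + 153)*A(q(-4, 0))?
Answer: -588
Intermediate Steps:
q(V, R) = sqrt(R + V)
A(J) = 12 + 4*J**2 (A(J) = 2*((J**2 + J*J) + 6) = 2*((J**2 + J**2) + 6) = 2*(2*J**2 + 6) = 2*(6 + 2*J**2) = 12 + 4*J**2)
C = -6 (C = 2 - 8 = -6)
(C + 153)*A(q(-4, 0)) = (-6 + 153)*(12 + 4*(sqrt(0 - 4))**2) = 147*(12 + 4*(sqrt(-4))**2) = 147*(12 + 4*(2*I)**2) = 147*(12 + 4*(-4)) = 147*(12 - 16) = 147*(-4) = -588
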